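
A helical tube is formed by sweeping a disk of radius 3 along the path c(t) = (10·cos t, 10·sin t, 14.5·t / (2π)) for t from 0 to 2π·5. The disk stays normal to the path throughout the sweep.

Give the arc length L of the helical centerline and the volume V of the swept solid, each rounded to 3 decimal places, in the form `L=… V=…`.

L=322.416 V=9116.107

2πR = 2π·10 = 62.831853
per-turn = √(62.831853² + 14.5²) = √(3947.8418 + 210.25) = √4158.0918 = 64.483267
L = 5 × 64.483267 = 322.416336
V = π·3² × L = 28.274334 × 322.416336 = 9116.107146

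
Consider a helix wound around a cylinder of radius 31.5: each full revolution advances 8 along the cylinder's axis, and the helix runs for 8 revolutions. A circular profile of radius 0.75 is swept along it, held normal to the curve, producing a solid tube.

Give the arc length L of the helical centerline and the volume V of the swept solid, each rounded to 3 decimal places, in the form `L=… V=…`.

L=1584.656 V=2800.318

2πR = 2π·31.5 = 197.920337
per-turn = √(197.920337² + 8²) = √(39172.4599 + 64) = √39236.4599 = 198.081952
L = 8 × 198.081952 = 1584.655619
V = π·0.75² × L = 1.767146 × 1584.655619 = 2800.317629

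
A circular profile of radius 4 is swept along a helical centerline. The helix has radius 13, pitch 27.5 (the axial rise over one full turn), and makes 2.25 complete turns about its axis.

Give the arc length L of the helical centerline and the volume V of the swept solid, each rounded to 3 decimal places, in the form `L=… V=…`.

2πR = 2π·13 = 81.681409
per-turn = √(81.681409² + 27.5²) = √(6671.8526 + 756.25) = √7428.1026 = 86.186441
L = 2.25 × 86.186441 = 193.919492
V = π·4² × L = 50.265482 × 193.919492 = 9747.456811

L=193.919 V=9747.457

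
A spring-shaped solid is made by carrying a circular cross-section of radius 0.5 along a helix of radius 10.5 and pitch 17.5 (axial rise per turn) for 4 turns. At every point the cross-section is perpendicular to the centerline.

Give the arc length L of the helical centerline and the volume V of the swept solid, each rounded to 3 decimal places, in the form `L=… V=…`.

2πR = 2π·10.5 = 65.973446
per-turn = √(65.973446² + 17.5²) = √(4352.4955 + 306.25) = √4658.7455 = 68.255004
L = 4 × 68.255004 = 273.020015
V = π·0.5² × L = 0.785398 × 273.020015 = 214.429418

L=273.020 V=214.429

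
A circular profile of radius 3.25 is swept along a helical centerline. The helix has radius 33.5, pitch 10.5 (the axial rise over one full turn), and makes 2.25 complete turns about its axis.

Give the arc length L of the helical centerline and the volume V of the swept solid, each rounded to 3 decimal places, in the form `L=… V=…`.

L=474.184 V=15734.882

2πR = 2π·33.5 = 210.486708
per-turn = √(210.486708² + 10.5²) = √(44304.6542 + 110.25) = √44414.9042 = 210.748438
L = 2.25 × 210.748438 = 474.183986
V = π·3.25² × L = 33.183072 × 474.183986 = 15734.881530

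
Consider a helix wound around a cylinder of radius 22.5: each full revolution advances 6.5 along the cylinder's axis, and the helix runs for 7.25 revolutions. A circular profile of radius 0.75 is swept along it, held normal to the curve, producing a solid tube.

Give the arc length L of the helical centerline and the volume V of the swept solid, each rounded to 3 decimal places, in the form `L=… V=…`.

L=1026.027 V=1813.140

2πR = 2π·22.5 = 141.371669
per-turn = √(141.371669² + 6.5²) = √(19985.9489 + 42.25) = √20028.1989 = 141.521019
L = 7.25 × 141.521019 = 1026.027390
V = π·0.75² × L = 1.767146 × 1026.027390 = 1813.140063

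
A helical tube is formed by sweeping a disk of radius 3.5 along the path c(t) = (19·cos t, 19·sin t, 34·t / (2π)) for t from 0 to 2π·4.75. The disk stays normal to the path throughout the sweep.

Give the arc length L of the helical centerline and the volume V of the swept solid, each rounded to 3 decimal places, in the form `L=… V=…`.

2πR = 2π·19 = 119.380521
per-turn = √(119.380521² + 34²) = √(14251.7088 + 1156) = √15407.7088 = 124.127792
L = 4.75 × 124.127792 = 589.607012
V = π·3.5² × L = 38.484510 × 589.607012 = 22690.736959

L=589.607 V=22690.737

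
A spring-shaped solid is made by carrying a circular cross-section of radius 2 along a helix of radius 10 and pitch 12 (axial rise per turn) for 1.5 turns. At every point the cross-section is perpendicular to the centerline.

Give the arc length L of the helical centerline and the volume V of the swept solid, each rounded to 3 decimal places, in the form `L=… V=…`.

2πR = 2π·10 = 62.831853
per-turn = √(62.831853² + 12²) = √(3947.8418 + 144) = √4091.8418 = 63.967506
L = 1.5 × 63.967506 = 95.951258
V = π·2² × L = 12.566371 × 95.951258 = 1205.759072

L=95.951 V=1205.759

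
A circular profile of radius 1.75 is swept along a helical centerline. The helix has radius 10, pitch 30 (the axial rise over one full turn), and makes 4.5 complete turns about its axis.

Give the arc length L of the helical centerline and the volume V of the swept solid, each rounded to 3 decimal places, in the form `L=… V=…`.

L=313.319 V=3014.482

2πR = 2π·10 = 62.831853
per-turn = √(62.831853² + 30²) = √(3947.8418 + 900) = √4847.8418 = 69.626444
L = 4.5 × 69.626444 = 313.319000
V = π·1.75² × L = 9.621128 × 313.319000 = 3014.482046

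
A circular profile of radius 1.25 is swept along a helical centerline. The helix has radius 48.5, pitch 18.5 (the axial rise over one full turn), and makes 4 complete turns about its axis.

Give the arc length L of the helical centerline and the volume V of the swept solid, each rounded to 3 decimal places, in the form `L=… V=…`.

2πR = 2π·48.5 = 304.734487
per-turn = √(304.734487² + 18.5²) = √(92863.1078 + 342.25) = √93205.3578 = 305.295525
L = 4 × 305.295525 = 1221.182101
V = π·1.25² × L = 4.908739 × 1221.182101 = 5994.463623

L=1221.182 V=5994.464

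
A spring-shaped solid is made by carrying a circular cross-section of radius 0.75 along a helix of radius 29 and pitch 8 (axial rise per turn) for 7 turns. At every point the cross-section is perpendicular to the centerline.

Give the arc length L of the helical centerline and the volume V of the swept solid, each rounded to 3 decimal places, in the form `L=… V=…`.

L=1276.715 V=2256.142

2πR = 2π·29 = 182.212374
per-turn = √(182.212374² + 8²) = √(33201.3492 + 64) = √33265.3492 = 182.387909
L = 7 × 182.387909 = 1276.715360
V = π·0.75² × L = 1.767146 × 1276.715360 = 2256.142273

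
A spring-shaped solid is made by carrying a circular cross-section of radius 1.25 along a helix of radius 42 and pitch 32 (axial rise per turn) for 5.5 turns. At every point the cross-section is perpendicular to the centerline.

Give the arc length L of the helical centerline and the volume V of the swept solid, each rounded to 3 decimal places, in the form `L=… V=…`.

L=1462.048 V=7176.810

2πR = 2π·42 = 263.893783
per-turn = √(263.893783² + 32²) = √(69639.9287 + 1024) = √70663.9287 = 265.826877
L = 5.5 × 265.826877 = 1462.047825
V = π·1.25² × L = 4.908739 × 1462.047825 = 7176.810477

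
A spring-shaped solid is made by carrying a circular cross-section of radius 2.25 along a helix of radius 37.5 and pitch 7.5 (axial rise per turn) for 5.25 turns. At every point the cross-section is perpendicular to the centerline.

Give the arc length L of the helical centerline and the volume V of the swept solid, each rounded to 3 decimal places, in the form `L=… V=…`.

L=1237.629 V=19683.633

2πR = 2π·37.5 = 235.619449
per-turn = √(235.619449² + 7.5²) = √(55516.5248 + 56.25) = √55572.7748 = 235.738785
L = 5.25 × 235.738785 = 1237.628621
V = π·2.25² × L = 15.904313 × 1237.628621 = 19683.632734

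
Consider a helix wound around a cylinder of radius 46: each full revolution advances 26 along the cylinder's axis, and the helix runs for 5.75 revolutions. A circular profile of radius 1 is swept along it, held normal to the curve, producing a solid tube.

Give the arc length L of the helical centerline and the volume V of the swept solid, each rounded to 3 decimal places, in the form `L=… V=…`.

L=1668.613 V=5242.103

2πR = 2π·46 = 289.026524
per-turn = √(289.026524² + 26²) = √(83536.3317 + 676) = √84212.3317 = 290.193611
L = 5.75 × 290.193611 = 1668.613261
V = π·1² × L = 3.141593 × 1668.613261 = 5242.103163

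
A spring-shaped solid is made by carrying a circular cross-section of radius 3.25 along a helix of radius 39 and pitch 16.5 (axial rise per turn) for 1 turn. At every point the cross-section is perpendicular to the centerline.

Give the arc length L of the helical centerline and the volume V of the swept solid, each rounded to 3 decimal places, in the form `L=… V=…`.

L=245.599 V=8149.733

2πR = 2π·39 = 245.044227
per-turn = √(245.044227² + 16.5²) = √(60046.6732 + 272.25) = √60318.9232 = 245.599111
L = 1 × 245.599111 = 245.599111
V = π·3.25² × L = 33.183072 × 245.599111 = 8149.733073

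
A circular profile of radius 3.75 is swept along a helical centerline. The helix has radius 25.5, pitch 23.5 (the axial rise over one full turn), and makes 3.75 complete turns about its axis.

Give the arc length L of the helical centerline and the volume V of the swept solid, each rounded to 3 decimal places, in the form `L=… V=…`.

L=607.258 V=26827.834

2πR = 2π·25.5 = 160.221225
per-turn = √(160.221225² + 23.5²) = √(25670.8410 + 552.25) = √26223.0910 = 161.935453
L = 3.75 × 161.935453 = 607.257950
V = π·3.75² × L = 44.178647 × 607.257950 = 26827.834424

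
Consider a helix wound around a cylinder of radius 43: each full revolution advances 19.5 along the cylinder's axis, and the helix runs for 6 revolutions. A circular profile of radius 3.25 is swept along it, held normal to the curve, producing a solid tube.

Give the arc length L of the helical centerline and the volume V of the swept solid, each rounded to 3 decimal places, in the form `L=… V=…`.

2πR = 2π·43 = 270.176968
per-turn = √(270.176968² + 19.5²) = √(72995.5942 + 380.25) = √73375.8442 = 270.879760
L = 6 × 270.879760 = 1625.278557
V = π·3.25² × L = 33.183072 × 1625.278557 = 53931.736049

L=1625.279 V=53931.736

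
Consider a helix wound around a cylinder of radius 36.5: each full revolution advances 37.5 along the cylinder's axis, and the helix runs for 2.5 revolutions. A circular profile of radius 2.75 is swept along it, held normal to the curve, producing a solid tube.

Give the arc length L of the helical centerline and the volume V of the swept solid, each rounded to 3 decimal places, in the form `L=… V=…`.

2πR = 2π·36.5 = 229.336264
per-turn = √(229.336264² + 37.5²) = √(52595.1219 + 1406.25) = √54001.3719 = 232.381953
L = 2.5 × 232.381953 = 580.954881
V = π·2.75² × L = 23.758294 × 580.954881 = 13802.497127

L=580.955 V=13802.497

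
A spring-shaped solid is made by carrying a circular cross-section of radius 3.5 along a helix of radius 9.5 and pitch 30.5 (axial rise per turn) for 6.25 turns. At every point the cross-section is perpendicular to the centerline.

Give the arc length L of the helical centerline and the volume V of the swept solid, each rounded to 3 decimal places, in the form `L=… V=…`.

2πR = 2π·9.5 = 59.690260
per-turn = √(59.690260² + 30.5²) = √(3562.9272 + 930.25) = √4493.1772 = 67.031166
L = 6.25 × 67.031166 = 418.944786
V = π·3.5² × L = 38.484510 × 418.944786 = 16122.884819

L=418.945 V=16122.885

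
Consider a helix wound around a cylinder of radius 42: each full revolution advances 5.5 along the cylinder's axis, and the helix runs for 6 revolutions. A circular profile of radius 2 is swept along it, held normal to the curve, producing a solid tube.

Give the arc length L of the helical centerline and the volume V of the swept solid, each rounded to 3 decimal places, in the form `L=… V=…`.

2πR = 2π·42 = 263.893783
per-turn = √(263.893783² + 5.5²) = √(69639.9287 + 30.25) = √69670.1787 = 263.951091
L = 6 × 263.951091 = 1583.706548
V = π·2² × L = 12.566371 × 1583.706548 = 19901.443432

L=1583.707 V=19901.443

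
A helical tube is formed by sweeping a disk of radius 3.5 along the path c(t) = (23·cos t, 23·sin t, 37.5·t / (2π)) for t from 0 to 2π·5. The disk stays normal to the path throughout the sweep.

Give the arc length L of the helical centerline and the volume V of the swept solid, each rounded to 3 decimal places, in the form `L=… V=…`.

L=746.497 V=28728.585

2πR = 2π·23 = 144.513262
per-turn = √(144.513262² + 37.5²) = √(20884.0829 + 1406.25) = √22290.3329 = 149.299474
L = 5 × 149.299474 = 746.497370
V = π·3.5² × L = 38.484510 × 746.497370 = 28728.585490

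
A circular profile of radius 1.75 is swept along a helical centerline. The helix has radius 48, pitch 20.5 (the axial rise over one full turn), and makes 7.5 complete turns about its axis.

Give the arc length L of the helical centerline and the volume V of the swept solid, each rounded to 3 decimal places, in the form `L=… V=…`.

2πR = 2π·48 = 301.592895
per-turn = √(301.592895² + 20.5²) = √(90958.2742 + 420.25) = √91378.5242 = 302.288809
L = 7.5 × 302.288809 = 2267.166069
V = π·1.75² × L = 9.621128 × 2267.166069 = 21812.693816

L=2267.166 V=21812.694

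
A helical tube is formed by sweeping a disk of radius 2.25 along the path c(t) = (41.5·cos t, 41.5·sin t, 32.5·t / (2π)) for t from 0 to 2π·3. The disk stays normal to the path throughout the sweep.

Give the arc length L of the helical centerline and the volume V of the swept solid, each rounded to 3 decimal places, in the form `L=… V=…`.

2πR = 2π·41.5 = 260.752190
per-turn = √(260.752190² + 32.5²) = √(67991.7047 + 1056.25) = √69047.9547 = 262.769775
L = 3 × 262.769775 = 788.309325
V = π·2.25² × L = 15.904313 × 788.309325 = 12537.518101

L=788.309 V=12537.518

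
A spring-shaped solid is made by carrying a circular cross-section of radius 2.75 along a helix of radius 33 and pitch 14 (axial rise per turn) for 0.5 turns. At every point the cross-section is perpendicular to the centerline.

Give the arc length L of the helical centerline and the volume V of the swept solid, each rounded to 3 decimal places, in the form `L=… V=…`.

2πR = 2π·33 = 207.345115
per-turn = √(207.345115² + 14²) = √(42991.9968 + 196) = √43187.9968 = 207.817220
L = 0.5 × 207.817220 = 103.908610
V = π·2.75² × L = 23.758294 × 103.908610 = 2468.691347

L=103.909 V=2468.691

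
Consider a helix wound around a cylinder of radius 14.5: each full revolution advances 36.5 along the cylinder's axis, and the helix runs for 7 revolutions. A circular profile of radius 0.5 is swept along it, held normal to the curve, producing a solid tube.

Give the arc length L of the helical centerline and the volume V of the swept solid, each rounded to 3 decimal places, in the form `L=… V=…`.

2πR = 2π·14.5 = 91.106187
per-turn = √(91.106187² + 36.5²) = √(8300.3373 + 1332.25) = √9632.5873 = 98.145745
L = 7 × 98.145745 = 687.020216
V = π·0.5² × L = 0.785398 × 687.020216 = 539.584416

L=687.020 V=539.584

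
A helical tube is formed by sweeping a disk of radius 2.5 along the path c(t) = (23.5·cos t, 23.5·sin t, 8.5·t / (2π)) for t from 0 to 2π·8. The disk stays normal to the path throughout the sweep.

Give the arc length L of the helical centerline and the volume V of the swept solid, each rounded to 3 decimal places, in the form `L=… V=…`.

2πR = 2π·23.5 = 147.654855
per-turn = √(147.654855² + 8.5²) = √(21801.9561 + 72.25) = √21874.2061 = 147.899311
L = 8 × 147.899311 = 1183.194486
V = π·2.5² × L = 19.634954 × 1183.194486 = 23231.969407

L=1183.194 V=23231.969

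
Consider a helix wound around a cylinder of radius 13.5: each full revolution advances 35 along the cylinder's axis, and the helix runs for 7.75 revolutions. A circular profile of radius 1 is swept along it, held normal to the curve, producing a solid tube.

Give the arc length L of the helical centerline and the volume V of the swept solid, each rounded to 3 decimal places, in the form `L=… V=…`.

L=711.142 V=2234.118

2πR = 2π·13.5 = 84.823002
per-turn = √(84.823002² + 35²) = √(7194.9416 + 1225) = √8419.9416 = 91.760240
L = 7.75 × 91.760240 = 711.141858
V = π·1² × L = 3.141593 × 711.141858 = 2234.118038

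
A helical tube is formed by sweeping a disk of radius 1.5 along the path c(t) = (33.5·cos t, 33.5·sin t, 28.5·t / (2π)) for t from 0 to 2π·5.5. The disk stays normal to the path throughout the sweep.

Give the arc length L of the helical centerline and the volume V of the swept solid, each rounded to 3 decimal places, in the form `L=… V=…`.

L=1168.241 V=8257.807

2πR = 2π·33.5 = 210.486708
per-turn = √(210.486708² + 28.5²) = √(44304.6542 + 812.25) = √45116.9042 = 212.407401
L = 5.5 × 212.407401 = 1168.240708
V = π·1.5² × L = 7.068583 × 1168.240708 = 8257.806955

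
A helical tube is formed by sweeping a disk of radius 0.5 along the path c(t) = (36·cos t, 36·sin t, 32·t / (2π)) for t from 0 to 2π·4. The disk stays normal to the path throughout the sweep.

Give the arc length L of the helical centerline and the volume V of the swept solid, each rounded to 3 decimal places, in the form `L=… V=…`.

L=913.788 V=717.687

2πR = 2π·36 = 226.194671
per-turn = √(226.194671² + 32²) = √(51164.0292 + 1024) = √52188.0292 = 228.446994
L = 4 × 228.446994 = 913.787977
V = π·0.5² × L = 0.785398 × 913.787977 = 717.687399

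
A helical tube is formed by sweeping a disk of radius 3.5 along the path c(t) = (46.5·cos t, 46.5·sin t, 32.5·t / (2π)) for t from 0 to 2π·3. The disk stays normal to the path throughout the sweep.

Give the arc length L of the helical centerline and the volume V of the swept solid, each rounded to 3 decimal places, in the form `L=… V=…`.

L=881.910 V=33939.893

2πR = 2π·46.5 = 292.168117
per-turn = √(292.168117² + 32.5²) = √(85362.2085 + 1056.25) = √86418.4585 = 293.970166
L = 3 × 293.970166 = 881.910498
V = π·3.5² × L = 38.484510 × 881.910498 = 33939.893379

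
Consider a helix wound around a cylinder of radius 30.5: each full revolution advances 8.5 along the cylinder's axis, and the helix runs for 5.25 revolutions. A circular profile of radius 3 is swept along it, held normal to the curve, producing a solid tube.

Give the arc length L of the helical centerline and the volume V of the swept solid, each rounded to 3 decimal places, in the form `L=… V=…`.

L=1007.084 V=28474.636

2πR = 2π·30.5 = 191.637152
per-turn = √(191.637152² + 8.5²) = √(36724.7980 + 72.25) = √36797.0480 = 191.825567
L = 5.25 × 191.825567 = 1007.084224
V = π·3² × L = 28.274334 × 1007.084224 = 28474.635606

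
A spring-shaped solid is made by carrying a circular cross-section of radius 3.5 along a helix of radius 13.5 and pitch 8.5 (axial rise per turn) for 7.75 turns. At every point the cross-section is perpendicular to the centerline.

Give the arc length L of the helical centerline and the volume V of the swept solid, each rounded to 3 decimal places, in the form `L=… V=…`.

L=660.671 V=25425.586

2πR = 2π·13.5 = 84.823002
per-turn = √(84.823002² + 8.5²) = √(7194.9416 + 72.25) = √7267.1916 = 85.247825
L = 7.75 × 85.247825 = 660.670641
V = π·3.5² × L = 38.484510 × 660.670641 = 25425.585897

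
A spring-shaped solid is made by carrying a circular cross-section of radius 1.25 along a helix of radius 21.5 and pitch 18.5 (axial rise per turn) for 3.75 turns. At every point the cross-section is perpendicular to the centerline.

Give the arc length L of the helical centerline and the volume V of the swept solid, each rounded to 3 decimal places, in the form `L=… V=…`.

2πR = 2π·21.5 = 135.088484
per-turn = √(135.088484² + 18.5²) = √(18248.8985 + 342.25) = √18591.1485 = 136.349362
L = 3.75 × 136.349362 = 511.310108
V = π·1.25² × L = 4.908739 × 511.310108 = 2509.887622

L=511.310 V=2509.888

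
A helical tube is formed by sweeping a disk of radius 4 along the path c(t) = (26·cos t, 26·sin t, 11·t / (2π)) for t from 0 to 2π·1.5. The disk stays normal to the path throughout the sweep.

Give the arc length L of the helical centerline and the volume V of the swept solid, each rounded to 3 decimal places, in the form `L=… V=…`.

L=245.599 V=12345.158

2πR = 2π·26 = 163.362818
per-turn = √(163.362818² + 11²) = √(26687.4103 + 121) = √26808.4103 = 163.732740
L = 1.5 × 163.732740 = 245.599111
V = π·4² × L = 50.265482 × 245.599111 = 12345.157790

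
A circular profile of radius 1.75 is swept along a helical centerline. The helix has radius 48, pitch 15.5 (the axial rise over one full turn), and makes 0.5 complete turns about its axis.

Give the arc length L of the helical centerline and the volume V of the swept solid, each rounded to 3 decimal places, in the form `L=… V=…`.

2πR = 2π·48 = 301.592895
per-turn = √(301.592895² + 15.5²) = √(90958.2742 + 240.25) = √91198.5242 = 301.990934
L = 0.5 × 301.990934 = 150.995467
V = π·1.75² × L = 9.621128 × 150.995467 = 1452.746640

L=150.995 V=1452.747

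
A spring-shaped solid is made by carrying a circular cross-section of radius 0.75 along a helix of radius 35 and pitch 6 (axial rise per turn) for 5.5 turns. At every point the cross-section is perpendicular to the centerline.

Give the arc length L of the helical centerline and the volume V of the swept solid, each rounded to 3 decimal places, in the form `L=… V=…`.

L=1209.963 V=2138.182

2πR = 2π·35 = 219.911486
per-turn = √(219.911486² + 6²) = √(48361.0616 + 36) = √48397.0616 = 219.993322
L = 5.5 × 219.993322 = 1209.963269
V = π·0.75² × L = 1.767146 × 1209.963269 = 2138.181591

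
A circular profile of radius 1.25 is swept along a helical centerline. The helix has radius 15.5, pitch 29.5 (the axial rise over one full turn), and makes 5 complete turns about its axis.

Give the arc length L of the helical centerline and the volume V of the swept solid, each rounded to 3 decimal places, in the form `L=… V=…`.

2πR = 2π·15.5 = 97.389372
per-turn = √(97.389372² + 29.5²) = √(9484.6898 + 870.25) = √10354.9398 = 101.759225
L = 5 × 101.759225 = 508.796124
V = π·1.25² × L = 4.908739 × 508.796124 = 2497.547133

L=508.796 V=2497.547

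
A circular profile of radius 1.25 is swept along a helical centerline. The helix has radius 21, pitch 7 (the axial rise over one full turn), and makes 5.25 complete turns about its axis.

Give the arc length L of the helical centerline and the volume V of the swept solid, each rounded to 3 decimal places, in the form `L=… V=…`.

L=693.695 V=3405.169

2πR = 2π·21 = 131.946891
per-turn = √(131.946891² + 7²) = √(17409.9822 + 49) = √17458.9822 = 132.132442
L = 5.25 × 132.132442 = 693.695319
V = π·1.25² × L = 4.908739 × 693.695319 = 3405.168935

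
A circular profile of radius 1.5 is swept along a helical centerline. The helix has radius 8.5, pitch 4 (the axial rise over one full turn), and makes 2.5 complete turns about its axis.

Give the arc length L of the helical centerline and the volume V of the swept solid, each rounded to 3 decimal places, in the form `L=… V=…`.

L=133.892 V=946.424

2πR = 2π·8.5 = 53.407075
per-turn = √(53.407075² + 4²) = √(2852.3157 + 16) = √2868.3157 = 53.556659
L = 2.5 × 53.556659 = 133.891646
V = π·1.5² × L = 7.068583 × 133.891646 = 946.424278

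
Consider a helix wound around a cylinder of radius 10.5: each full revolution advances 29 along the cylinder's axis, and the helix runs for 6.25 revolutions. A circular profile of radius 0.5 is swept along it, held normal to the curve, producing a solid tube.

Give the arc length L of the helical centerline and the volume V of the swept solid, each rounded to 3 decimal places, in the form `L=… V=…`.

L=450.412 V=353.753

2πR = 2π·10.5 = 65.973446
per-turn = √(65.973446² + 29²) = √(4352.4955 + 841) = √5193.4955 = 72.065911
L = 6.25 × 72.065911 = 450.411944
V = π·0.5² × L = 0.785398 × 450.411944 = 353.752714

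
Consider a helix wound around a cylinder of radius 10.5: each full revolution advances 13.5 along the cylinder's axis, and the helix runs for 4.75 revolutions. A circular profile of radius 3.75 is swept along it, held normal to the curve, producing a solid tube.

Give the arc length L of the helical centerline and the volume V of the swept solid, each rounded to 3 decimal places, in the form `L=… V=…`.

L=319.867 V=14131.312

2πR = 2π·10.5 = 65.973446
per-turn = √(65.973446² + 13.5²) = √(4352.4955 + 182.25) = √4534.7455 = 67.340519
L = 4.75 × 67.340519 = 319.867467
V = π·3.75² × L = 44.178647 × 319.867467 = 14131.311800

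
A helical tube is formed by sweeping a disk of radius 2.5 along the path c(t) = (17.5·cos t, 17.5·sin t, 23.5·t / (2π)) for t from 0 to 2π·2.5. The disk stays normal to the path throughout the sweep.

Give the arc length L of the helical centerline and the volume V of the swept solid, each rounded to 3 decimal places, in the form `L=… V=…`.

L=281.097 V=5519.334

2πR = 2π·17.5 = 109.955743
per-turn = √(109.955743² + 23.5²) = √(12090.2654 + 552.25) = √12642.5154 = 112.438941
L = 2.5 × 112.438941 = 281.097352
V = π·2.5² × L = 19.634954 × 281.097352 = 5519.333596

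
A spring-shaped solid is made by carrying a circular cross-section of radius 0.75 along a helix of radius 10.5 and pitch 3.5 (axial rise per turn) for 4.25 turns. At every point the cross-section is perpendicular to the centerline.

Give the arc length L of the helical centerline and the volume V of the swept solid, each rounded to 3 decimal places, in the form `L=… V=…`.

L=280.781 V=496.182

2πR = 2π·10.5 = 65.973446
per-turn = √(65.973446² + 3.5²) = √(4352.4955 + 12.25) = √4364.7455 = 66.066221
L = 4.25 × 66.066221 = 280.781439
V = π·0.75² × L = 1.767146 × 280.781439 = 496.181759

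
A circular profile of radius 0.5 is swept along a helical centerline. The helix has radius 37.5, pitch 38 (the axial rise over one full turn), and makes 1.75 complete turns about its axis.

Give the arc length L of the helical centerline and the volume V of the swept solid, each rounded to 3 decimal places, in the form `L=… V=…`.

L=417.662 V=328.031

2πR = 2π·37.5 = 235.619449
per-turn = √(235.619449² + 38²) = √(55516.5248 + 1444) = √56960.5248 = 238.664042
L = 1.75 × 238.664042 = 417.662073
V = π·0.5² × L = 0.785398 × 417.662073 = 328.031025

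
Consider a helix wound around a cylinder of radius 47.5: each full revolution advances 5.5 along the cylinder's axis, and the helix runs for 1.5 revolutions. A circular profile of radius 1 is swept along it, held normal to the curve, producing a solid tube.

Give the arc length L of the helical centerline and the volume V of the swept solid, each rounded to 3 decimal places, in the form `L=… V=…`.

L=447.753 V=1406.657

2πR = 2π·47.5 = 298.451302
per-turn = √(298.451302² + 5.5²) = √(89073.1797 + 30.25) = √89103.4297 = 298.501976
L = 1.5 × 298.501976 = 447.752964
V = π·1² × L = 3.141593 × 447.752964 = 1406.657423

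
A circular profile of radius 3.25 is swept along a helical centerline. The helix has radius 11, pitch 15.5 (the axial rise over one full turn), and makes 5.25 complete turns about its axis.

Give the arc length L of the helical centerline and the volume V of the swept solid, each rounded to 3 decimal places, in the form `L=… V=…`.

L=371.867 V=12339.681

2πR = 2π·11 = 69.115038
per-turn = √(69.115038² + 15.5²) = √(4776.8885 + 240.25) = √5017.1385 = 70.831762
L = 5.25 × 70.831762 = 371.866751
V = π·3.25² × L = 33.183072 × 371.866751 = 12339.681333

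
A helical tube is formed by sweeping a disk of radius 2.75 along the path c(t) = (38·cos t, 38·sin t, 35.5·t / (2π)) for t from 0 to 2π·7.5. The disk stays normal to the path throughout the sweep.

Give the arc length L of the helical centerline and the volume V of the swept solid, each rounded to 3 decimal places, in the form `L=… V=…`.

2πR = 2π·38 = 238.761042
per-turn = √(238.761042² + 35.5²) = √(57006.8350 + 1260.25) = √58267.0850 = 241.385760
L = 7.5 × 241.385760 = 1810.393198
V = π·2.75² × L = 23.758294 × 1810.393198 = 43011.854662

L=1810.393 V=43011.855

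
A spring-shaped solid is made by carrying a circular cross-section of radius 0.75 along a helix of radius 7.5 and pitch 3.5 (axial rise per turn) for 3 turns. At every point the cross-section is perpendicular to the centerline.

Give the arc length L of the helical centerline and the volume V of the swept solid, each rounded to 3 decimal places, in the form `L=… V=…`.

L=141.761 V=250.512

2πR = 2π·7.5 = 47.123890
per-turn = √(47.123890² + 3.5²) = √(2220.6610 + 12.25) = √2232.9110 = 47.253688
L = 3 × 47.253688 = 141.761063
V = π·0.75² × L = 1.767146 × 141.761063 = 250.512476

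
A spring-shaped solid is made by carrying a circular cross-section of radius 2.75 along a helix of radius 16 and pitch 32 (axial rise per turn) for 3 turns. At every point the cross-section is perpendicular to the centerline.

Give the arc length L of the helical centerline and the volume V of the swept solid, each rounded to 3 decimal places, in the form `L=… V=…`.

2πR = 2π·16 = 100.530965
per-turn = √(100.530965² + 32²) = √(10106.4749 + 1024) = √11130.4749 = 105.501066
L = 3 × 105.501066 = 316.503198
V = π·2.75² × L = 23.758294 × 316.503198 = 7519.576163

L=316.503 V=7519.576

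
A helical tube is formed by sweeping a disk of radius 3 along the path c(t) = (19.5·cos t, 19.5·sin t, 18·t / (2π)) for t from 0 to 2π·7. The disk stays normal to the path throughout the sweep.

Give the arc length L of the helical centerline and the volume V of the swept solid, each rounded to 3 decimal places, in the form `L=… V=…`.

2πR = 2π·19.5 = 122.522113
per-turn = √(122.522113² + 18²) = √(15011.6683 + 324) = √15335.6683 = 123.837265
L = 7 × 123.837265 = 866.860858
V = π·3² × L = 28.274334 × 866.860858 = 24509.913317

L=866.861 V=24509.913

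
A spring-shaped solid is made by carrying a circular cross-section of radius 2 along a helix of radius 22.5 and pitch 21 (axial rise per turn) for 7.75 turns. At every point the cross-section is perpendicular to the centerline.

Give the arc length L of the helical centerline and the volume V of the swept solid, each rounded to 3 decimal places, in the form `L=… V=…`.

2πR = 2π·22.5 = 141.371669
per-turn = √(141.371669² + 21²) = √(19985.9489 + 441) = √20426.9489 = 142.922877
L = 7.75 × 142.922877 = 1107.652301
V = π·2² × L = 12.566371 × 1107.652301 = 13919.169321

L=1107.652 V=13919.169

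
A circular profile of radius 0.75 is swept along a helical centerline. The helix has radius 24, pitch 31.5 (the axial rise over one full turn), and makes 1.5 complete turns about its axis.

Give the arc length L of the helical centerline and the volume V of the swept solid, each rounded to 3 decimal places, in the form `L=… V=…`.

L=231.077 V=408.347

2πR = 2π·24 = 150.796447
per-turn = √(150.796447² + 31.5²) = √(22739.5685 + 992.25) = √23731.8185 = 154.051350
L = 1.5 × 154.051350 = 231.077026
V = π·0.75² × L = 1.767146 × 231.077026 = 408.346811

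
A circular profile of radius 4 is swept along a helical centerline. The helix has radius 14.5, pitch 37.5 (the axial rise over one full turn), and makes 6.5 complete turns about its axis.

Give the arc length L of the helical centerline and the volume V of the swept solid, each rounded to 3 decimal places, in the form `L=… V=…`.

2πR = 2π·14.5 = 91.106187
per-turn = √(91.106187² + 37.5²) = √(8300.3373 + 1406.25) = √9706.5873 = 98.522014
L = 6.5 × 98.522014 = 640.393093
V = π·4² × L = 50.265482 × 640.393093 = 32189.667779

L=640.393 V=32189.668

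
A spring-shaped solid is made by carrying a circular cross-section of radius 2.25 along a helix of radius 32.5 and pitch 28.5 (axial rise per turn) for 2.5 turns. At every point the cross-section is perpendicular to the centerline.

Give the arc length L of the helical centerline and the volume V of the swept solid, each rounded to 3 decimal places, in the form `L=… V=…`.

2πR = 2π·32.5 = 204.203522
per-turn = √(204.203522² + 28.5²) = √(41699.0786 + 812.25) = √42511.3286 = 206.182755
L = 2.5 × 206.182755 = 515.456888
V = π·2.25² × L = 15.904313 × 515.456888 = 8197.987591

L=515.457 V=8197.988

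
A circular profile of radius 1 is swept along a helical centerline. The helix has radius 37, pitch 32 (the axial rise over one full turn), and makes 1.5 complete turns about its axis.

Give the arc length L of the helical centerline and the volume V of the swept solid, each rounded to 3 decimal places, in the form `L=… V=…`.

2πR = 2π·37 = 232.477856
per-turn = √(232.477856² + 32²) = √(54045.9537 + 1024) = √55069.9537 = 234.669882
L = 1.5 × 234.669882 = 352.004824
V = π·1² × L = 3.141593 × 352.004824 = 1105.855768

L=352.005 V=1105.856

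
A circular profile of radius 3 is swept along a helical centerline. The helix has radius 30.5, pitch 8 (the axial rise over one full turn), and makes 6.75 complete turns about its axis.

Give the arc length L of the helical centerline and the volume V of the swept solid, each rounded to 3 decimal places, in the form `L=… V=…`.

L=1294.677 V=36606.141

2πR = 2π·30.5 = 191.637152
per-turn = √(191.637152² + 8²) = √(36724.7980 + 64) = √36788.7980 = 191.804061
L = 6.75 × 191.804061 = 1294.677415
V = π·3² × L = 28.274334 × 1294.677415 = 36606.141489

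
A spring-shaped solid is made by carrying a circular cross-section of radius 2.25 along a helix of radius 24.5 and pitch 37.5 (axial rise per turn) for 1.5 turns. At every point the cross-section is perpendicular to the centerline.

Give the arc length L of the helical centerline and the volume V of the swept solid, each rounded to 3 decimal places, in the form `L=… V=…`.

L=237.660 V=3779.814

2πR = 2π·24.5 = 153.938040
per-turn = √(153.938040² + 37.5²) = √(23696.9202 + 1406.25) = √25103.1702 = 158.439800
L = 1.5 × 158.439800 = 237.659700
V = π·2.25² × L = 15.904313 × 237.659700 = 3779.814207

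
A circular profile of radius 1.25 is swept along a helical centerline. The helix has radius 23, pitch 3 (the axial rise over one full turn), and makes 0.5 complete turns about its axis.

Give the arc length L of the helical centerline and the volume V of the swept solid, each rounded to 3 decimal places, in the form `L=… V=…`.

L=72.272 V=354.765

2πR = 2π·23 = 144.513262
per-turn = √(144.513262² + 3²) = √(20884.0829 + 9) = √20893.0829 = 144.544398
L = 0.5 × 144.544398 = 72.272199
V = π·1.25² × L = 4.908739 × 72.272199 = 354.765327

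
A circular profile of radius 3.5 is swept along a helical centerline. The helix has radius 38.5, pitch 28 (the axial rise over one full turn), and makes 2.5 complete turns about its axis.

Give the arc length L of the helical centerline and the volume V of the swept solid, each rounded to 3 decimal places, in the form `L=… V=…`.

L=608.794 V=23429.151

2πR = 2π·38.5 = 241.902634
per-turn = √(241.902634² + 28²) = √(58516.8845 + 784) = √59300.8845 = 243.517729
L = 2.5 × 243.517729 = 608.794323
V = π·3.5² × L = 38.484510 × 608.794323 = 23429.151227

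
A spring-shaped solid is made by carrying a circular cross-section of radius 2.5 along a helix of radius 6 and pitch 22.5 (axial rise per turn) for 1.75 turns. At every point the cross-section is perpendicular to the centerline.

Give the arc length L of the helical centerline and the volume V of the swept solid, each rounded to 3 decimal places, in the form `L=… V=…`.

2πR = 2π·6 = 37.699112
per-turn = √(37.699112² + 22.5²) = √(1421.2230 + 506.25) = √1927.4730 = 43.902996
L = 1.75 × 43.902996 = 76.830243
V = π·2.5² × L = 19.634954 × 76.830243 = 1508.558284

L=76.830 V=1508.558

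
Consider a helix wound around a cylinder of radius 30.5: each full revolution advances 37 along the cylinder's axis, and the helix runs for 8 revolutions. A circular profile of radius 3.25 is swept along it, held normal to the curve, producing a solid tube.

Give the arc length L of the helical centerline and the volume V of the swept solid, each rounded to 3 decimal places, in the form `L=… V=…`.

L=1561.411 V=51812.401

2πR = 2π·30.5 = 191.637152
per-turn = √(191.637152² + 37²) = √(36724.7980 + 1369) = √38093.7980 = 195.176325
L = 8 × 195.176325 = 1561.410603
V = π·3.25² × L = 33.183072 × 1561.410603 = 51812.401084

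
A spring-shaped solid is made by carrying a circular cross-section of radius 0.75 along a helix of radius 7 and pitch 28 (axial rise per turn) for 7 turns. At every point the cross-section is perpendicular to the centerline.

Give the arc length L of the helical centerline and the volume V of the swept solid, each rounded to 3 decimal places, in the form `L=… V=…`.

L=364.971 V=644.957

2πR = 2π·7 = 43.982297
per-turn = √(43.982297² + 28²) = √(1934.4425 + 784) = √2718.4425 = 52.138685
L = 7 × 52.138685 = 364.970794
V = π·0.75² × L = 1.767146 × 364.970794 = 644.956631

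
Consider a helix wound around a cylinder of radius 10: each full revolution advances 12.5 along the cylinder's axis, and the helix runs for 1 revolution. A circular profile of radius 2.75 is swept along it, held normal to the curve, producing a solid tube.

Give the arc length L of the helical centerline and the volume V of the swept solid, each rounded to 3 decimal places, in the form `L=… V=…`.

L=64.063 V=1522.032

2πR = 2π·10 = 62.831853
per-turn = √(62.831853² + 12.5²) = √(3947.8418 + 156.25) = √4104.0918 = 64.063186
L = 1 × 64.063186 = 64.063186
V = π·2.75² × L = 23.758294 × 64.063186 = 1522.032029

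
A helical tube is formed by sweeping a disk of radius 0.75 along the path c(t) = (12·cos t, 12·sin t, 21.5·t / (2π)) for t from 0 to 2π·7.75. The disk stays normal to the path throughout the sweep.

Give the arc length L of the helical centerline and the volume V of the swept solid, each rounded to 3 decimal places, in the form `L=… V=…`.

2πR = 2π·12 = 75.398224
per-turn = √(75.398224² + 21.5²) = √(5684.8921 + 462.25) = √6147.1421 = 78.403713
L = 7.75 × 78.403713 = 607.628772
V = π·0.75² × L = 1.767146 × 607.628772 = 1073.768673

L=607.629 V=1073.769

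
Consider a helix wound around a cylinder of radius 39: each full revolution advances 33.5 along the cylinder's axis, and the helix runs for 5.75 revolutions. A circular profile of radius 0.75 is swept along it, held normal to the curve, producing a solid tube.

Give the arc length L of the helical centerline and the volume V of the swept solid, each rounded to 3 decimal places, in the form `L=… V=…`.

L=1422.110 V=2513.076

2πR = 2π·39 = 245.044227
per-turn = √(245.044227² + 33.5²) = √(60046.6732 + 1122.25) = √61168.9232 = 247.323519
L = 5.75 × 247.323519 = 1422.110236
V = π·0.75² × L = 1.767146 × 1422.110236 = 2513.076226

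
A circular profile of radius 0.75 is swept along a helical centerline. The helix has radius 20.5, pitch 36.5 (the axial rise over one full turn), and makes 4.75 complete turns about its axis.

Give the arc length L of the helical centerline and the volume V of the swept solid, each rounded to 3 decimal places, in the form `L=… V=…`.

2πR = 2π·20.5 = 128.805299
per-turn = √(128.805299² + 36.5²) = √(16590.8050 + 1332.25) = √17923.0550 = 133.877014
L = 4.75 × 133.877014 = 635.915819
V = π·0.75² × L = 1.767146 × 635.915819 = 1123.756011

L=635.916 V=1123.756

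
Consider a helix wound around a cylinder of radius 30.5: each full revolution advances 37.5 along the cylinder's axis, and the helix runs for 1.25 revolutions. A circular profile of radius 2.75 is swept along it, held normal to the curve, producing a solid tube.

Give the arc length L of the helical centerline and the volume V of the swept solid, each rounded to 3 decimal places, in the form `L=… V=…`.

L=244.090 V=5799.154

2πR = 2π·30.5 = 191.637152
per-turn = √(191.637152² + 37.5²) = √(36724.7980 + 1406.25) = √38131.0480 = 195.271729
L = 1.25 × 195.271729 = 244.089661
V = π·2.75² × L = 23.758294 × 244.089661 = 5799.154029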